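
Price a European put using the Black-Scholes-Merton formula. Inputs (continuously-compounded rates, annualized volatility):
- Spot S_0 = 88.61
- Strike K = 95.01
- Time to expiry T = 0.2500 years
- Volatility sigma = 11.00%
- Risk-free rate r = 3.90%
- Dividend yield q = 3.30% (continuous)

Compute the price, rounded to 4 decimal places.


Answer: Price = 6.4641

Derivation:
d1 = (ln(S/K) + (r - q + 0.5*sigma^2) * T) / (sigma * sqrt(T)) = -1.21318057
d2 = d1 - sigma * sqrt(T) = -1.26818057
exp(-rT) = 0.99029738; exp(-qT) = 0.99178394
P = K * exp(-rT) * N(-d2) - S_0 * exp(-qT) * N(-d1)
N(-d1) = 0.88746960; N(-d2) = 0.89763326
P = 95.0100 * 0.99029738 * 0.89763326 - 88.6100 * 0.99178394 * 0.88746960 = 6.4641


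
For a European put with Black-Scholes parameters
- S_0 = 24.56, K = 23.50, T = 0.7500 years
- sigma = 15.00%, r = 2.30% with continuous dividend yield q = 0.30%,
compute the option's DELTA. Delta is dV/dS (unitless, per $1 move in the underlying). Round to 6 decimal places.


d1 = 0.5200477325; d2 = 0.3901439219
phi(d1) = 0.3484838626; exp(-qT) = 0.9977525294; exp(-rT) = 0.9828979294
N(-d1) = 0.3015151533
Delta = -exp(-qT) * N(-d1) = -0.9977525294 * 0.3015151533 = -0.300838

Answer: Delta = -0.300838


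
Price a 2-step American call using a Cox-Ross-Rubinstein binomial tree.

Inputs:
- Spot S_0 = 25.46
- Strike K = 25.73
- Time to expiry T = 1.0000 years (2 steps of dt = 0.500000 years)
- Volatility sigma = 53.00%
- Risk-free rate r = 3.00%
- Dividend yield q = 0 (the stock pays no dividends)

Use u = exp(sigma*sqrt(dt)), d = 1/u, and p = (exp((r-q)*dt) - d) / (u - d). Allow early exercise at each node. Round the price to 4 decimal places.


dt = T/N = 0.500000
u = exp(sigma*sqrt(dt)) = 1.454652; d = 1/u = 0.687450
p = (exp((r-q)*dt) - d) / (u - d) = 0.427089
Discount per step: exp(-r*dt) = 0.985112
Stock lattice S(k, i) with i counting down-moves:
  k=0: S(0,0) = 25.4600
  k=1: S(1,0) = 37.0354; S(1,1) = 17.5025
  k=2: S(2,0) = 53.8737; S(2,1) = 25.4600; S(2,2) = 12.0321
Terminal payoffs V(N, i) = max(S_T - K, 0):
  V(2,0) = 28.143666; V(2,1) = 0.000000; V(2,2) = 0.000000
Backward induction: V(k, i) = exp(-r*dt) * [p * V(k+1, i) + (1-p) * V(k+1, i+1)]; then take max(V_cont, immediate exercise) for American.
  V(1,0) = exp(-r*dt) * [p*28.143666 + (1-p)*0.000000] = 11.840889; exercise = 11.305436; V(1,0) = max -> 11.840889
  V(1,1) = exp(-r*dt) * [p*0.000000 + (1-p)*0.000000] = 0.000000; exercise = 0.000000; V(1,1) = max -> 0.000000
  V(0,0) = exp(-r*dt) * [p*11.840889 + (1-p)*0.000000] = 4.981819; exercise = 0.000000; V(0,0) = max -> 4.981819

Answer: Price = V(0,0) = 4.9818


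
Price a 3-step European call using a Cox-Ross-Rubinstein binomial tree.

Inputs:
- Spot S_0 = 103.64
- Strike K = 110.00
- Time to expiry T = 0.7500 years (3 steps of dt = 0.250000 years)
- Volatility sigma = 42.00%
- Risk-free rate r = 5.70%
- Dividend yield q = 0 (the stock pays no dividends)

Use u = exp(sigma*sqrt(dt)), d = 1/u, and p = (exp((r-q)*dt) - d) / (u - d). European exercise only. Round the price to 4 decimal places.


dt = T/N = 0.250000
u = exp(sigma*sqrt(dt)) = 1.233678; d = 1/u = 0.810584
p = (exp((r-q)*dt) - d) / (u - d) = 0.481614
Discount per step: exp(-r*dt) = 0.985851
Stock lattice S(k, i) with i counting down-moves:
  k=0: S(0,0) = 103.6400
  k=1: S(1,0) = 127.8584; S(1,1) = 84.0090
  k=2: S(2,0) = 157.7361; S(2,1) = 103.6400; S(2,2) = 68.0963
  k=3: S(3,0) = 194.5956; S(3,1) = 127.8584; S(3,2) = 84.0090; S(3,3) = 55.1978
Terminal payoffs V(N, i) = max(S_T - K, 0):
  V(3,0) = 84.595560; V(3,1) = 17.858394; V(3,2) = 0.000000; V(3,3) = 0.000000
Backward induction: V(k, i) = exp(-r*dt) * [p * V(k+1, i) + (1-p) * V(k+1, i+1)].
  V(2,0) = exp(-r*dt) * [p*84.595560 + (1-p)*17.858394] = 49.292480
  V(2,1) = exp(-r*dt) * [p*17.858394 + (1-p)*0.000000] = 8.479154
  V(2,2) = exp(-r*dt) * [p*0.000000 + (1-p)*0.000000] = 0.000000
  V(1,0) = exp(-r*dt) * [p*49.292480 + (1-p)*8.479154] = 27.737324
  V(1,1) = exp(-r*dt) * [p*8.479154 + (1-p)*0.000000] = 4.025897
  V(0,0) = exp(-r*dt) * [p*27.737324 + (1-p)*4.025897] = 15.227105

Answer: Price = V(0,0) = 15.2271


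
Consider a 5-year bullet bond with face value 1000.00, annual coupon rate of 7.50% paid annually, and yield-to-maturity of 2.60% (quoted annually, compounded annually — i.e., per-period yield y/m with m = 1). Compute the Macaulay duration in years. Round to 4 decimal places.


Answer: Macaulay duration = 4.4191 years

Derivation:
Coupon per period c = face * coupon_rate / m = 75.000000
Periods per year m = 1; per-period yield y/m = 0.026000
Number of cashflows N = 5
Cashflows (t years, CF_t, discount factor 1/(1+y/m)^(m*t), PV):
  t = 1.0000: CF_t = 75.000000, DF = 0.974659, PV = 73.099415
  t = 2.0000: CF_t = 75.000000, DF = 0.949960, PV = 71.246993
  t = 3.0000: CF_t = 75.000000, DF = 0.925887, PV = 69.441514
  t = 4.0000: CF_t = 75.000000, DF = 0.902424, PV = 67.681788
  t = 5.0000: CF_t = 1075.000000, DF = 0.879555, PV = 945.522048
Price P = sum_t PV_t = 1226.991758
Macaulay numerator sum_t t * PV_t:
  t * PV_t at t = 1.0000: 73.099415
  t * PV_t at t = 2.0000: 142.493987
  t * PV_t at t = 3.0000: 208.324542
  t * PV_t at t = 4.0000: 270.727150
  t * PV_t at t = 5.0000: 4727.610241
Macaulay duration D = (sum_t t * PV_t) / P = 5422.255335 / 1226.991758 = 4.419146


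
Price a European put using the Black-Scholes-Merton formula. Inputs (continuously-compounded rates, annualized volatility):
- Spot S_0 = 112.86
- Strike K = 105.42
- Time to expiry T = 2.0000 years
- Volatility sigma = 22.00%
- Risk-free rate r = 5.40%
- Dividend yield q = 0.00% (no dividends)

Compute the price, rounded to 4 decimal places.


d1 = (ln(S/K) + (r - q + 0.5*sigma^2) * T) / (sigma * sqrt(T)) = 0.72187805
d2 = d1 - sigma * sqrt(T) = 0.41075107
exp(-rT) = 0.89762760; exp(-qT) = 1.00000000
P = K * exp(-rT) * N(-d2) - S_0 * exp(-qT) * N(-d1)
N(-d1) = 0.23518473; N(-d2) = 0.34062754
P = 105.4200 * 0.89762760 * 0.34062754 - 112.8600 * 1.00000000 * 0.23518473 = 5.6899

Answer: Price = 5.6899


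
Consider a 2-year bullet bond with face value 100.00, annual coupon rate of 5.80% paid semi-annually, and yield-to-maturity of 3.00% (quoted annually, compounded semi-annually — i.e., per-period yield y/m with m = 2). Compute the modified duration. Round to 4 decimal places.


Answer: Modified duration = 1.8911

Derivation:
Coupon per period c = face * coupon_rate / m = 2.900000
Periods per year m = 2; per-period yield y/m = 0.015000
Number of cashflows N = 4
Cashflows (t years, CF_t, discount factor 1/(1+y/m)^(m*t), PV):
  t = 0.5000: CF_t = 2.900000, DF = 0.985222, PV = 2.857143
  t = 1.0000: CF_t = 2.900000, DF = 0.970662, PV = 2.814919
  t = 1.5000: CF_t = 2.900000, DF = 0.956317, PV = 2.773319
  t = 2.0000: CF_t = 102.900000, DF = 0.942184, PV = 96.950757
Price P = sum_t PV_t = 105.396139
First compute Macaulay numerator sum_t t * PV_t:
  t * PV_t at t = 0.5000: 1.428571
  t * PV_t at t = 1.0000: 2.814919
  t * PV_t at t = 1.5000: 4.159979
  t * PV_t at t = 2.0000: 193.901515
Macaulay duration D = 202.304984 / 105.396139 = 1.919472
Modified duration = D / (1 + y/m) = 1.919472 / (1 + 0.015000) = 1.891106


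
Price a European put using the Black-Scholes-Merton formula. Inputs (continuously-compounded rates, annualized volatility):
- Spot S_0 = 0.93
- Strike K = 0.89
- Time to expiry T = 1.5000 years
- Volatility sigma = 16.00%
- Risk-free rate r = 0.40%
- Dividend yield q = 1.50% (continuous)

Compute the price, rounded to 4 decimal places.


d1 = (ln(S/K) + (r - q + 0.5*sigma^2) * T) / (sigma * sqrt(T)) = 0.23812675
d2 = d1 - sigma * sqrt(T) = 0.04216758
exp(-rT) = 0.99401796; exp(-qT) = 0.97775124
P = K * exp(-rT) * N(-d2) - S_0 * exp(-qT) * N(-d1)
N(-d1) = 0.40589139; N(-d2) = 0.48318256
P = 0.8900 * 0.99401796 * 0.48318256 - 0.9300 * 0.97775124 * 0.40589139 = 0.0584

Answer: Price = 0.0584


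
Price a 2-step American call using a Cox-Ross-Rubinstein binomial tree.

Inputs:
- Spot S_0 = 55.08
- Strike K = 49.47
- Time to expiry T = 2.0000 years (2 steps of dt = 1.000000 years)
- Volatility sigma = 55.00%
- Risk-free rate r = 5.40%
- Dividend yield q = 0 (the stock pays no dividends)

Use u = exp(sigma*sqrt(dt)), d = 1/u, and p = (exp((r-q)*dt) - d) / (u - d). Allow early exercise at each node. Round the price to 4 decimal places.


Answer: Price = V(0,0) = 20.2766

Derivation:
dt = T/N = 1.000000
u = exp(sigma*sqrt(dt)) = 1.733253; d = 1/u = 0.576950
p = (exp((r-q)*dt) - d) / (u - d) = 0.413849
Discount per step: exp(-r*dt) = 0.947432
Stock lattice S(k, i) with i counting down-moves:
  k=0: S(0,0) = 55.0800
  k=1: S(1,0) = 95.4676; S(1,1) = 31.7784
  k=2: S(2,0) = 165.4695; S(2,1) = 55.0800; S(2,2) = 18.3345
Terminal payoffs V(N, i) = max(S_T - K, 0):
  V(2,0) = 115.999465; V(2,1) = 5.610000; V(2,2) = 0.000000
Backward induction: V(k, i) = exp(-r*dt) * [p * V(k+1, i) + (1-p) * V(k+1, i+1)]; then take max(V_cont, immediate exercise) for American.
  V(1,0) = exp(-r*dt) * [p*115.999465 + (1-p)*5.610000] = 48.598110; exercise = 45.997576; V(1,0) = max -> 48.598110
  V(1,1) = exp(-r*dt) * [p*5.610000 + (1-p)*0.000000] = 2.199646; exercise = 0.000000; V(1,1) = max -> 2.199646
  V(0,0) = exp(-r*dt) * [p*48.598110 + (1-p)*2.199646] = 20.276561; exercise = 5.610000; V(0,0) = max -> 20.276561


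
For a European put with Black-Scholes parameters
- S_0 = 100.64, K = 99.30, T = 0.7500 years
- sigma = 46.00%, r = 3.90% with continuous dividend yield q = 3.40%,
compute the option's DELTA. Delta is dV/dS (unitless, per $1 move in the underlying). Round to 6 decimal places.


Answer: Delta = -0.394115

Derivation:
d1 = 0.2422466891; d2 = -0.1561249966
phi(d1) = 0.3874066888; exp(-qT) = 0.9748223790; exp(-rT) = 0.9711736407
N(-d1) = 0.4042945098
Delta = -exp(-qT) * N(-d1) = -0.9748223790 * 0.4042945098 = -0.394115


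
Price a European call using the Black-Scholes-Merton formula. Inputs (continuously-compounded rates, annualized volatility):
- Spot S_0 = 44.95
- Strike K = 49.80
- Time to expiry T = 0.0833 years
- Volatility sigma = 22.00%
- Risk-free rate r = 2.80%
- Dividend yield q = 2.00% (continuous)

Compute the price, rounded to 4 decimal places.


Answer: Price = 0.0691

Derivation:
d1 = (ln(S/K) + (r - q + 0.5*sigma^2) * T) / (sigma * sqrt(T)) = -1.57147278
d2 = d1 - sigma * sqrt(T) = -1.63496861
exp(-rT) = 0.99767032; exp(-qT) = 0.99833539
C = S_0 * exp(-qT) * N(d1) - K * exp(-rT) * N(d2)
N(d1) = 0.05803644; N(d2) = 0.05102781
C = 44.9500 * 0.99833539 * 0.05803644 - 49.8000 * 0.99767032 * 0.05102781 = 0.0691


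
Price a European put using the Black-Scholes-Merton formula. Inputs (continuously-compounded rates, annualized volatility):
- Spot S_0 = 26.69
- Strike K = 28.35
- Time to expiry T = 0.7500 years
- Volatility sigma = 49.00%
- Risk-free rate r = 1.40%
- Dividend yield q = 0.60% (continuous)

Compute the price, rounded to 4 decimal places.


d1 = (ln(S/K) + (r - q + 0.5*sigma^2) * T) / (sigma * sqrt(T)) = 0.08412685
d2 = d1 - sigma * sqrt(T) = -0.34022560
exp(-rT) = 0.98955493; exp(-qT) = 0.99551011
P = K * exp(-rT) * N(-d2) - S_0 * exp(-qT) * N(-d1)
N(-d1) = 0.46647779; N(-d2) = 0.63315668
P = 28.3500 * 0.98955493 * 0.63315668 - 26.6900 * 0.99551011 * 0.46647779 = 5.3681

Answer: Price = 5.3681


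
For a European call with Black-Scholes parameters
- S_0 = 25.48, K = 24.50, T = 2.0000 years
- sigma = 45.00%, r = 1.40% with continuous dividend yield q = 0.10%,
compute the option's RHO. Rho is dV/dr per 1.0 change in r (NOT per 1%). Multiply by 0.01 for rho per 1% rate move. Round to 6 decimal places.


Answer: Rho = 19.754721

Derivation:
d1 = 0.4206825150; d2 = -0.2157135881
phi(d1) = 0.3651578977; exp(-qT) = 0.9980019987; exp(-rT) = 0.9723883668
N(d2) = 0.4146055044
Rho = K*T*exp(-rT)*N(d2) = 24.5000 * 2.0000 * 0.9723883668 * 0.4146055044 = 19.754721


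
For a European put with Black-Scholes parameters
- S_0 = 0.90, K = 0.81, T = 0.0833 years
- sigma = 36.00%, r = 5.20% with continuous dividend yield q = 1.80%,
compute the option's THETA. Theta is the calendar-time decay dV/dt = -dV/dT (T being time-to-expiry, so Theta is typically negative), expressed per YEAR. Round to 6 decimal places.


Answer: Theta = -0.118460

Derivation:
d1 = 1.0932443022; d2 = 0.9893420404
phi(d1) = 0.2194721167; exp(-qT) = 0.9985017235; exp(-rT) = 0.9956777678
Theta = -S*exp(-qT)*phi(d1)*sigma/(2*sqrt(T)) + r*K*exp(-rT)*N(-d2) - q*S*exp(-qT)*N(-d1)
N(-d1) = 0.1371432752; N(-d2) = 0.1612479109; sqrt(T) = 0.2886173938
Term 1 = -0.9000 * 0.9985017235 * 0.2194721167 * 0.3600 / (2 * 0.2886173938) = -0.1230044108
Term 2 = 0.0520 * 0.8100 * 0.9956777678 * 0.1612479109 = 0.0067624064
Term 3 = -0.0180 * 0.9000 * 0.9985017235 * 0.1371432752 = -0.0022183923
Theta = -0.1230044108 + (0.0067624064) + (-0.0022183923) = -0.118460


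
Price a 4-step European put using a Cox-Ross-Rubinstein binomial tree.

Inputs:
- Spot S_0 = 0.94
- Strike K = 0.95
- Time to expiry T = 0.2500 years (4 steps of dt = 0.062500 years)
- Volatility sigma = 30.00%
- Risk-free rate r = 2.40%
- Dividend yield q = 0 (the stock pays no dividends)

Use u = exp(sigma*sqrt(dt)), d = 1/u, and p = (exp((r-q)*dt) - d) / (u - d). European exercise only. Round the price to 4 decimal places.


dt = T/N = 0.062500
u = exp(sigma*sqrt(dt)) = 1.077884; d = 1/u = 0.927743
p = (exp((r-q)*dt) - d) / (u - d) = 0.491257
Discount per step: exp(-r*dt) = 0.998501
Stock lattice S(k, i) with i counting down-moves:
  k=0: S(0,0) = 0.9400
  k=1: S(1,0) = 1.0132; S(1,1) = 0.8721
  k=2: S(2,0) = 1.0921; S(2,1) = 0.9400; S(2,2) = 0.8091
  k=3: S(3,0) = 1.1772; S(3,1) = 1.0132; S(3,2) = 0.8721; S(3,3) = 0.7506
  k=4: S(4,0) = 1.2689; S(4,1) = 1.0921; S(4,2) = 0.9400; S(4,3) = 0.8091; S(4,4) = 0.6964
Terminal payoffs V(N, i) = max(K - S_T, 0):
  V(4,0) = 0.000000; V(4,1) = 0.000000; V(4,2) = 0.010000; V(4,3) = 0.140935; V(4,4) = 0.253631
Backward induction: V(k, i) = exp(-r*dt) * [p * V(k+1, i) + (1-p) * V(k+1, i+1)].
  V(3,0) = exp(-r*dt) * [p*0.000000 + (1-p)*0.000000] = 0.000000
  V(3,1) = exp(-r*dt) * [p*0.000000 + (1-p)*0.010000] = 0.005080
  V(3,2) = exp(-r*dt) * [p*0.010000 + (1-p)*0.140935] = 0.076497
  V(3,3) = exp(-r*dt) * [p*0.140935 + (1-p)*0.253631] = 0.197971
  V(2,0) = exp(-r*dt) * [p*0.000000 + (1-p)*0.005080] = 0.002580
  V(2,1) = exp(-r*dt) * [p*0.005080 + (1-p)*0.076497] = 0.041351
  V(2,2) = exp(-r*dt) * [p*0.076497 + (1-p)*0.197971] = 0.138089
  V(1,0) = exp(-r*dt) * [p*0.002580 + (1-p)*0.041351] = 0.022271
  V(1,1) = exp(-r*dt) * [p*0.041351 + (1-p)*0.138089] = 0.090430
  V(0,0) = exp(-r*dt) * [p*0.022271 + (1-p)*0.090430] = 0.056861

Answer: Price = V(0,0) = 0.0569


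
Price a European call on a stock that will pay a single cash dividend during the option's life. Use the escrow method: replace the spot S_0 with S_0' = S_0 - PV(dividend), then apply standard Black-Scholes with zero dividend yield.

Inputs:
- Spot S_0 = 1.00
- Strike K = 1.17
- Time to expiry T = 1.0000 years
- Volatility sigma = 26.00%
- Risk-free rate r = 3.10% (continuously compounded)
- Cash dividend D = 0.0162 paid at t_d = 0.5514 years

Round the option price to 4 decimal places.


Answer: Price = 0.0503

Derivation:
PV(D) = D * exp(-r * t_d) = 0.0162 * 0.98305186 = 0.01592544
S_0' = S_0 - PV(D) = 1.0000 - 0.01592544 = 0.98407456
d1 = (ln(S_0'/K) + (r + sigma^2/2)*T) / (sigma*sqrt(T)) = -0.41637447
d2 = d1 - sigma*sqrt(T) = -0.67637447
exp(-rT) = 0.96947557
N(d1) = 0.33856800; N(d2) = 0.24940146
C = S_0' * N(d1) - K * exp(-rT) * N(d2) = 0.98407456 * 0.33856800 - 1.1700 * 0.96947557 * 0.24940146 = 0.0503


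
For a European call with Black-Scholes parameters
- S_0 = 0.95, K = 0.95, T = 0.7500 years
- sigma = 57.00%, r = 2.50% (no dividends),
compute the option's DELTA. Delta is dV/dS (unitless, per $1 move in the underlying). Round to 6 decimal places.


Answer: Delta = 0.612102

Derivation:
d1 = 0.2848008104; d2 = -0.2088336697
phi(d1) = 0.3830865700; exp(-qT) = 1.0000000000; exp(-rT) = 0.9814246877
N(d1) = 0.6121016243
Delta = exp(-qT) * N(d1) = 1.0000000000 * 0.6121016243 = 0.612102


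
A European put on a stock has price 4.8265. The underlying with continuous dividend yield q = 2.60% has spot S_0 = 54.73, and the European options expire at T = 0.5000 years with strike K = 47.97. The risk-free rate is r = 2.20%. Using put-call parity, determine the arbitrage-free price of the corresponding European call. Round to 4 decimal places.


Answer: Call price = 11.4044

Derivation:
Put-call parity: C - P = S_0 * exp(-qT) - K * exp(-rT).
S_0 * exp(-qT) = 54.7300 * 0.98708414 = 54.02311471
K * exp(-rT) = 47.9700 * 0.98906028 = 47.44522157
C = P + S*exp(-qT) - K*exp(-rT)
C = 4.8265 + 54.02311471 - 47.44522157 = 11.4044


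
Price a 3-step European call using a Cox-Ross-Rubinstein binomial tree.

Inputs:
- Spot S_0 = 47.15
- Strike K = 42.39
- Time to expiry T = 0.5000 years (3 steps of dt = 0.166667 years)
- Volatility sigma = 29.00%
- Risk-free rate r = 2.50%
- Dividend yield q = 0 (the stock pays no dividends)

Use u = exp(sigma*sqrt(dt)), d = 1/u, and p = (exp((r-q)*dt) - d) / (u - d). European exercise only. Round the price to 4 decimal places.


dt = T/N = 0.166667
u = exp(sigma*sqrt(dt)) = 1.125685; d = 1/u = 0.888348
p = (exp((r-q)*dt) - d) / (u - d) = 0.488029
Discount per step: exp(-r*dt) = 0.995842
Stock lattice S(k, i) with i counting down-moves:
  k=0: S(0,0) = 47.1500
  k=1: S(1,0) = 53.0761; S(1,1) = 41.8856
  k=2: S(2,0) = 59.7469; S(2,1) = 47.1500; S(2,2) = 37.2090
  k=3: S(3,0) = 67.2563; S(3,1) = 53.0761; S(3,2) = 41.8856; S(3,3) = 33.0545
Terminal payoffs V(N, i) = max(S_T - K, 0):
  V(3,0) = 24.866255; V(3,1) = 10.686062; V(3,2) = 0.000000; V(3,3) = 0.000000
Backward induction: V(k, i) = exp(-r*dt) * [p * V(k+1, i) + (1-p) * V(k+1, i+1)].
  V(2,0) = exp(-r*dt) * [p*24.866255 + (1-p)*10.686062] = 17.533200
  V(2,1) = exp(-r*dt) * [p*10.686062 + (1-p)*0.000000] = 5.193424
  V(2,2) = exp(-r*dt) * [p*0.000000 + (1-p)*0.000000] = 0.000000
  V(1,0) = exp(-r*dt) * [p*17.533200 + (1-p)*5.193424] = 11.168958
  V(1,1) = exp(-r*dt) * [p*5.193424 + (1-p)*0.000000] = 2.524003
  V(0,0) = exp(-r*dt) * [p*11.168958 + (1-p)*2.524003] = 6.714955

Answer: Price = V(0,0) = 6.7150


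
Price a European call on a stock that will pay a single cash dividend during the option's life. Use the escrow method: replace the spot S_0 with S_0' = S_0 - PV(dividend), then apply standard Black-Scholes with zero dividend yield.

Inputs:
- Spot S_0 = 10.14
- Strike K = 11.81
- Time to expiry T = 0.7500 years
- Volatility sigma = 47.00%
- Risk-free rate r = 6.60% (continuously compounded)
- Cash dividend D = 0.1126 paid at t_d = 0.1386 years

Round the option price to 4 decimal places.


Answer: Price = 1.1752

Derivation:
PV(D) = D * exp(-r * t_d) = 0.1126 * 0.99089411 = 0.11157468
S_0' = S_0 - PV(D) = 10.1400 - 0.11157468 = 10.02842532
d1 = (ln(S_0'/K) + (r + sigma^2/2)*T) / (sigma*sqrt(T)) = -0.07661693
d2 = d1 - sigma*sqrt(T) = -0.48364887
exp(-rT) = 0.95170516
N(d1) = 0.46946415; N(d2) = 0.31431754
C = S_0' * N(d1) - K * exp(-rT) * N(d2) = 10.02842532 * 0.46946415 - 11.8100 * 0.95170516 * 0.31431754 = 1.1752


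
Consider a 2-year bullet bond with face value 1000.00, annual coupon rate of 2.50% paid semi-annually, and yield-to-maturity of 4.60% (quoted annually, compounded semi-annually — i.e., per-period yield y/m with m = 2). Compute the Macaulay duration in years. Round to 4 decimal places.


Answer: Macaulay duration = 1.9624 years

Derivation:
Coupon per period c = face * coupon_rate / m = 12.500000
Periods per year m = 2; per-period yield y/m = 0.023000
Number of cashflows N = 4
Cashflows (t years, CF_t, discount factor 1/(1+y/m)^(m*t), PV):
  t = 0.5000: CF_t = 12.500000, DF = 0.977517, PV = 12.218964
  t = 1.0000: CF_t = 12.500000, DF = 0.955540, PV = 11.944246
  t = 1.5000: CF_t = 12.500000, DF = 0.934056, PV = 11.675705
  t = 2.0000: CF_t = 1012.500000, DF = 0.913056, PV = 924.469307
Price P = sum_t PV_t = 960.308222
Macaulay numerator sum_t t * PV_t:
  t * PV_t at t = 0.5000: 6.109482
  t * PV_t at t = 1.0000: 11.944246
  t * PV_t at t = 1.5000: 17.513557
  t * PV_t at t = 2.0000: 1848.938615
Macaulay duration D = (sum_t t * PV_t) / P = 1884.505900 / 960.308222 = 1.962397


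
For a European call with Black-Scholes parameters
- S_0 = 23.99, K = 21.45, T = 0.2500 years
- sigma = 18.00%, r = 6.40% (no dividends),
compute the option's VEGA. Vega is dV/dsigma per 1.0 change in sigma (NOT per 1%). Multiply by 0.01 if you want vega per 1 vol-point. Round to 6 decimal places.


Answer: Vega = 1.633309

Derivation:
d1 = 1.4662492386; d2 = 1.3762492386
phi(d1) = 0.1361658095; exp(-qT) = 1.0000000000; exp(-rT) = 0.9841273201
Vega = S * exp(-qT) * phi(d1) * sqrt(T) = 23.9900 * 1.0000000000 * 0.1361658095 * 0.5000000000 = 1.633309


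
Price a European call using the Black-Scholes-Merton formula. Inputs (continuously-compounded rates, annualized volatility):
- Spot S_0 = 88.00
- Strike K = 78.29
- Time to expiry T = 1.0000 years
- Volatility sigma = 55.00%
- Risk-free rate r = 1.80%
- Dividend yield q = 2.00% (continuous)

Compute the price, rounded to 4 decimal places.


d1 = (ln(S/K) + (r - q + 0.5*sigma^2) * T) / (sigma * sqrt(T)) = 0.48393988
d2 = d1 - sigma * sqrt(T) = -0.06606012
exp(-rT) = 0.98216103; exp(-qT) = 0.98019867
C = S_0 * exp(-qT) * N(d1) - K * exp(-rT) * N(d2)
N(d1) = 0.68578573; N(d2) = 0.47366498
C = 88.0000 * 0.98019867 * 0.68578573 - 78.2900 * 0.98216103 * 0.47366498 = 22.7324

Answer: Price = 22.7324


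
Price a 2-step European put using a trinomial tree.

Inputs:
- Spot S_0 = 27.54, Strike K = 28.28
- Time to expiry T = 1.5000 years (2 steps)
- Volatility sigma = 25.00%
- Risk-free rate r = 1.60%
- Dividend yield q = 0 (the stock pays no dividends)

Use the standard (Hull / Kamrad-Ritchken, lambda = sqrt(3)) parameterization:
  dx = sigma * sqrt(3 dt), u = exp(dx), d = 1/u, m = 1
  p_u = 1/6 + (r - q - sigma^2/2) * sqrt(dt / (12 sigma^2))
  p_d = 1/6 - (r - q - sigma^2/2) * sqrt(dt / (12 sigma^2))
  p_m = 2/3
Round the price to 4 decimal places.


Answer: Price = V(0,0) = 3.0689

Derivation:
dt = T/N = 0.750000; dx = sigma*sqrt(3*dt) = 0.375000
u = exp(dx) = 1.454991; d = 1/u = 0.687289
p_u = 0.151417, p_m = 0.666667, p_d = 0.181917
Discount per step: exp(-r*dt) = 0.988072
Stock lattice S(k, j) with j the centered position index:
  k=0: S(0,+0) = 27.5400
  k=1: S(1,-1) = 18.9279; S(1,+0) = 27.5400; S(1,+1) = 40.0705
  k=2: S(2,-2) = 13.0090; S(2,-1) = 18.9279; S(2,+0) = 27.5400; S(2,+1) = 40.0705; S(2,+2) = 58.3022
Terminal payoffs V(N, j) = max(K - S_T, 0):
  V(2,-2) = 15.271025; V(2,-1) = 9.352053; V(2,+0) = 0.740000; V(2,+1) = 0.000000; V(2,+2) = 0.000000
Backward induction: V(k, j) = exp(-r*dt) * [p_u * V(k+1, j+1) + p_m * V(k+1, j) + p_d * V(k+1, j-1)]
  V(1,-1) = exp(-r*dt) * [p_u*0.740000 + p_m*9.352053 + p_d*15.271025] = 9.015961
  V(1,+0) = exp(-r*dt) * [p_u*0.000000 + p_m*0.740000 + p_d*9.352053] = 2.168450
  V(1,+1) = exp(-r*dt) * [p_u*0.000000 + p_m*0.000000 + p_d*0.740000] = 0.133013
  V(0,+0) = exp(-r*dt) * [p_u*0.133013 + p_m*2.168450 + p_d*9.015961] = 3.068879


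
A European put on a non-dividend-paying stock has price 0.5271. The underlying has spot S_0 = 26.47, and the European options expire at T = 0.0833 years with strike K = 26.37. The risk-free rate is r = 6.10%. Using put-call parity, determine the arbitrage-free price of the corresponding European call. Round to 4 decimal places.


Answer: Call price = 0.7608

Derivation:
Put-call parity: C - P = S_0 * exp(-qT) - K * exp(-rT).
S_0 * exp(-qT) = 26.4700 * 1.00000000 = 26.47000000
K * exp(-rT) = 26.3700 * 0.99493159 = 26.23634597
C = P + S*exp(-qT) - K*exp(-rT)
C = 0.5271 + 26.47000000 - 26.23634597 = 0.7608


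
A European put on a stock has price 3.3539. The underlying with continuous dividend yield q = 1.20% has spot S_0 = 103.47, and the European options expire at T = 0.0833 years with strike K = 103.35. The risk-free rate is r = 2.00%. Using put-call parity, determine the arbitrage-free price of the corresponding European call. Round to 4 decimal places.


Put-call parity: C - P = S_0 * exp(-qT) - K * exp(-rT).
S_0 * exp(-qT) = 103.4700 * 0.99900090 = 103.36662306
K * exp(-rT) = 103.3500 * 0.99833539 = 103.17796225
C = P + S*exp(-qT) - K*exp(-rT)
C = 3.3539 + 103.36662306 - 103.17796225 = 3.5426

Answer: Call price = 3.5426


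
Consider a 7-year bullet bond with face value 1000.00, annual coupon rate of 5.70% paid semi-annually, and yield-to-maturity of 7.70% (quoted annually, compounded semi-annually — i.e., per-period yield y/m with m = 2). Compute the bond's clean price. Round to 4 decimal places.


Answer: Price = 893.3150

Derivation:
Coupon per period c = face * coupon_rate / m = 28.500000
Periods per year m = 2; per-period yield y/m = 0.038500
Number of cashflows N = 14
Cashflows (t years, CF_t, discount factor 1/(1+y/m)^(m*t), PV):
  t = 0.5000: CF_t = 28.500000, DF = 0.962927, PV = 27.443428
  t = 1.0000: CF_t = 28.500000, DF = 0.927229, PV = 26.426026
  t = 1.5000: CF_t = 28.500000, DF = 0.892854, PV = 25.446342
  t = 2.0000: CF_t = 28.500000, DF = 0.859754, PV = 24.502977
  t = 2.5000: CF_t = 28.500000, DF = 0.827880, PV = 23.594586
  t = 3.0000: CF_t = 28.500000, DF = 0.797188, PV = 22.719871
  t = 3.5000: CF_t = 28.500000, DF = 0.767635, PV = 21.877584
  t = 4.0000: CF_t = 28.500000, DF = 0.739176, PV = 21.066523
  t = 4.5000: CF_t = 28.500000, DF = 0.711773, PV = 20.285530
  t = 5.0000: CF_t = 28.500000, DF = 0.685386, PV = 19.533490
  t = 5.5000: CF_t = 28.500000, DF = 0.659977, PV = 18.809331
  t = 6.0000: CF_t = 28.500000, DF = 0.635509, PV = 18.112018
  t = 6.5000: CF_t = 28.500000, DF = 0.611949, PV = 17.440557
  t = 7.0000: CF_t = 1028.500000, DF = 0.589263, PV = 606.056738
Price P = sum_t PV_t = 893.315000


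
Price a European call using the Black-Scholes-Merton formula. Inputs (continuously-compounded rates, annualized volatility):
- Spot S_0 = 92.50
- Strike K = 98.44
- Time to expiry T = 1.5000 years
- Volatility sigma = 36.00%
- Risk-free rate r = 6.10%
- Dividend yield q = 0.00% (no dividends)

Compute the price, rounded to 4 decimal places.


Answer: Price = 17.2751

Derivation:
d1 = (ln(S/K) + (r - q + 0.5*sigma^2) * T) / (sigma * sqrt(T)) = 0.28682032
d2 = d1 - sigma * sqrt(T) = -0.15408783
exp(-rT) = 0.91256132; exp(-qT) = 1.00000000
C = S_0 * exp(-qT) * N(d1) - K * exp(-rT) * N(d2)
N(d1) = 0.61287505; N(d2) = 0.43877024
C = 92.5000 * 1.00000000 * 0.61287505 - 98.4400 * 0.91256132 * 0.43877024 = 17.2751


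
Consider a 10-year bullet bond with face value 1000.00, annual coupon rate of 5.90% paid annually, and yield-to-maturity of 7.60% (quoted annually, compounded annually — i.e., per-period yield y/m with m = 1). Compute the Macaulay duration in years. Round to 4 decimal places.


Answer: Macaulay duration = 7.6743 years

Derivation:
Coupon per period c = face * coupon_rate / m = 59.000000
Periods per year m = 1; per-period yield y/m = 0.076000
Number of cashflows N = 10
Cashflows (t years, CF_t, discount factor 1/(1+y/m)^(m*t), PV):
  t = 1.0000: CF_t = 59.000000, DF = 0.929368, PV = 54.832714
  t = 2.0000: CF_t = 59.000000, DF = 0.863725, PV = 50.959771
  t = 3.0000: CF_t = 59.000000, DF = 0.802718, PV = 47.360382
  t = 4.0000: CF_t = 59.000000, DF = 0.746021, PV = 44.015225
  t = 5.0000: CF_t = 59.000000, DF = 0.693328, PV = 40.906343
  t = 6.0000: CF_t = 59.000000, DF = 0.644357, PV = 38.017047
  t = 7.0000: CF_t = 59.000000, DF = 0.598845, PV = 35.331828
  t = 8.0000: CF_t = 59.000000, DF = 0.556547, PV = 32.836272
  t = 9.0000: CF_t = 59.000000, DF = 0.517237, PV = 30.516981
  t = 10.0000: CF_t = 1059.000000, DF = 0.480704, PV = 509.065009
Price P = sum_t PV_t = 883.841573
Macaulay numerator sum_t t * PV_t:
  t * PV_t at t = 1.0000: 54.832714
  t * PV_t at t = 2.0000: 101.919542
  t * PV_t at t = 3.0000: 142.081146
  t * PV_t at t = 4.0000: 176.060900
  t * PV_t at t = 5.0000: 204.531715
  t * PV_t at t = 6.0000: 228.102284
  t * PV_t at t = 7.0000: 247.322799
  t * PV_t at t = 8.0000: 262.690174
  t * PV_t at t = 9.0000: 274.652831
  t * PV_t at t = 10.0000: 5090.650094
Macaulay duration D = (sum_t t * PV_t) / P = 6782.844198 / 883.841573 = 7.674276


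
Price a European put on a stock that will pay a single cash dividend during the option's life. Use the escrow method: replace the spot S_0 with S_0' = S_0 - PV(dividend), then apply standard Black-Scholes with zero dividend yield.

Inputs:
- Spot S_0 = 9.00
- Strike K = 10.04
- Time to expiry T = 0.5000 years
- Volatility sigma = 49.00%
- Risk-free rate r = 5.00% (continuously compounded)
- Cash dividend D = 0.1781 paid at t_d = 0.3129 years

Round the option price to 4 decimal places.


PV(D) = D * exp(-r * t_d) = 0.1781 * 0.98447675 = 0.17533531
S_0' = S_0 - PV(D) = 9.0000 - 0.17533531 = 8.82466469
d1 = (ln(S_0'/K) + (r + sigma^2/2)*T) / (sigma*sqrt(T)) = -0.12699496
d2 = d1 - sigma*sqrt(T) = -0.47347728
exp(-rT) = 0.97530991
N(-d1) = 0.55052780; N(-d2) = 0.68206365
P = K * exp(-rT) * N(-d2) - S_0' * N(-d1) = 10.0400 * 0.97530991 * 0.68206365 - 8.82466469 * 0.55052780 = 1.8206

Answer: Price = 1.8206


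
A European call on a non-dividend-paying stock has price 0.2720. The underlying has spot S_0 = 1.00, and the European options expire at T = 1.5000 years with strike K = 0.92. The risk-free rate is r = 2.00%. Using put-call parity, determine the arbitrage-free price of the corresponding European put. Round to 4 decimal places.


Put-call parity: C - P = S_0 * exp(-qT) - K * exp(-rT).
S_0 * exp(-qT) = 1.0000 * 1.00000000 = 1.00000000
K * exp(-rT) = 0.9200 * 0.97044553 = 0.89280989
P = C - S*exp(-qT) + K*exp(-rT)
P = 0.2720 - 1.00000000 + 0.89280989 = 0.1648

Answer: Put price = 0.1648


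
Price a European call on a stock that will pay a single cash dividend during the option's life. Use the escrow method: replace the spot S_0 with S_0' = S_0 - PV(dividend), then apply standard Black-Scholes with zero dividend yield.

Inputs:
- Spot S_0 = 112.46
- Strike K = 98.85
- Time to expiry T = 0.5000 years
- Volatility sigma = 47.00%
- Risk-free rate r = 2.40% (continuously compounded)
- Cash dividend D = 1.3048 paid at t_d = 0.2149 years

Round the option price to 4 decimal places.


Answer: Price = 21.5462

Derivation:
PV(D) = D * exp(-r * t_d) = 1.3048 * 0.99485568 = 1.29808769
S_0' = S_0 - PV(D) = 112.4600 - 1.29808769 = 111.16191231
d1 = (ln(S_0'/K) + (r + sigma^2/2)*T) / (sigma*sqrt(T)) = 0.55548280
d2 = d1 - sigma*sqrt(T) = 0.22314261
exp(-rT) = 0.98807171
N(d1) = 0.71071776; N(d2) = 0.58828774
C = S_0' * N(d1) - K * exp(-rT) * N(d2) = 111.16191231 * 0.71071776 - 98.8500 * 0.98807171 * 0.58828774 = 21.5462


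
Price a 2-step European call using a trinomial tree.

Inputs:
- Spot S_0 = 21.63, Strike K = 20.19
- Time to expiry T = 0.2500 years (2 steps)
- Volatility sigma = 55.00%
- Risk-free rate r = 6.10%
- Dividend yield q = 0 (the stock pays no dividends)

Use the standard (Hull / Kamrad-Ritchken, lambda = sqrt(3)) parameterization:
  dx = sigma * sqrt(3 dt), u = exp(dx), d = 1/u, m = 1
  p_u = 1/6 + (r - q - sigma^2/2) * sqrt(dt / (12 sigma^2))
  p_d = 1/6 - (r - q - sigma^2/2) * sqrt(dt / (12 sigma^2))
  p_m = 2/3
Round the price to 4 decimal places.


Answer: Price = V(0,0) = 3.1892

Derivation:
dt = T/N = 0.125000; dx = sigma*sqrt(3*dt) = 0.336805
u = exp(dx) = 1.400466; d = 1/u = 0.714048
p_u = 0.149919, p_m = 0.666667, p_d = 0.183414
Discount per step: exp(-r*dt) = 0.992404
Stock lattice S(k, j) with j the centered position index:
  k=0: S(0,+0) = 21.6300
  k=1: S(1,-1) = 15.4449; S(1,+0) = 21.6300; S(1,+1) = 30.2921
  k=2: S(2,-2) = 11.0284; S(2,-1) = 15.4449; S(2,+0) = 21.6300; S(2,+1) = 30.2921; S(2,+2) = 42.4230
Terminal payoffs V(N, j) = max(S_T - K, 0):
  V(2,-2) = 0.000000; V(2,-1) = 0.000000; V(2,+0) = 1.440000; V(2,+1) = 10.102074; V(2,+2) = 22.233011
Backward induction: V(k, j) = exp(-r*dt) * [p_u * V(k+1, j+1) + p_m * V(k+1, j) + p_d * V(k+1, j-1)]
  V(1,-1) = exp(-r*dt) * [p_u*1.440000 + p_m*0.000000 + p_d*0.000000] = 0.214244
  V(1,+0) = exp(-r*dt) * [p_u*10.102074 + p_m*1.440000 + p_d*0.000000] = 2.455699
  V(1,+1) = exp(-r*dt) * [p_u*22.233011 + p_m*10.102074 + p_d*1.440000] = 10.253506
  V(0,+0) = exp(-r*dt) * [p_u*10.253506 + p_m*2.455699 + p_d*0.214244] = 3.189214


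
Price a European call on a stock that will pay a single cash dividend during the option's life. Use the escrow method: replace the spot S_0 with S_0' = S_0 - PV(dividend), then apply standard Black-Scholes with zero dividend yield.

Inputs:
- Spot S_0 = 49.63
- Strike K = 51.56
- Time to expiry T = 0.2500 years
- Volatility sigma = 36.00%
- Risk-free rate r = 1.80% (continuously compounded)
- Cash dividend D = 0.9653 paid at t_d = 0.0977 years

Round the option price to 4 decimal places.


Answer: Price = 2.4097

Derivation:
PV(D) = D * exp(-r * t_d) = 0.9653 * 0.99824295 = 0.96360392
S_0' = S_0 - PV(D) = 49.6300 - 0.96360392 = 48.66639608
d1 = (ln(S_0'/K) + (r + sigma^2/2)*T) / (sigma*sqrt(T)) = -0.20587447
d2 = d1 - sigma*sqrt(T) = -0.38587447
exp(-rT) = 0.99551011
N(d1) = 0.41844448; N(d2) = 0.34979482
C = S_0' * N(d1) - K * exp(-rT) * N(d2) = 48.66639608 * 0.41844448 - 51.5600 * 0.99551011 * 0.34979482 = 2.4097


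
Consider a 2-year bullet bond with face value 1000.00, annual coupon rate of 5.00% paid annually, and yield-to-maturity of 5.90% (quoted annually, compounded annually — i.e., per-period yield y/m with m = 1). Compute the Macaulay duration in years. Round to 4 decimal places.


Coupon per period c = face * coupon_rate / m = 50.000000
Periods per year m = 1; per-period yield y/m = 0.059000
Number of cashflows N = 2
Cashflows (t years, CF_t, discount factor 1/(1+y/m)^(m*t), PV):
  t = 1.0000: CF_t = 50.000000, DF = 0.944287, PV = 47.214353
  t = 2.0000: CF_t = 1050.000000, DF = 0.891678, PV = 936.261961
Price P = sum_t PV_t = 983.476314
Macaulay numerator sum_t t * PV_t:
  t * PV_t at t = 1.0000: 47.214353
  t * PV_t at t = 2.0000: 1872.523921
Macaulay duration D = (sum_t t * PV_t) / P = 1919.738275 / 983.476314 = 1.951992

Answer: Macaulay duration = 1.9520 years


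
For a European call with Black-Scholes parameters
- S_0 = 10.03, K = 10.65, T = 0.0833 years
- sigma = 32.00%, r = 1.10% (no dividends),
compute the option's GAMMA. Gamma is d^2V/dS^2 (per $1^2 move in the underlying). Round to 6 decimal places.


d1 = -0.5933247545; d2 = -0.6856823205
phi(d1) = 0.3345544390; exp(-qT) = 1.0000000000; exp(-rT) = 0.9990841197
Gamma = exp(-qT) * phi(d1) / (S * sigma * sqrt(T)) = 1.0000000000 * 0.3345544390 / (10.0300 * 0.3200 * 0.2886173938) = 0.361155

Answer: Gamma = 0.361155


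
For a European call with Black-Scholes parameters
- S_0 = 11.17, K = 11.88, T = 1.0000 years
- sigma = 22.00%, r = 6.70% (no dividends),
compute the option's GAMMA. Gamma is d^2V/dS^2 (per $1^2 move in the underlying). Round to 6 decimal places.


Answer: Gamma = 0.160883

Derivation:
d1 = 0.1344331779; d2 = -0.0855668221
phi(d1) = 0.3953536205; exp(-qT) = 1.0000000000; exp(-rT) = 0.9351952013
Gamma = exp(-qT) * phi(d1) / (S * sigma * sqrt(T)) = 1.0000000000 * 0.3953536205 / (11.1700 * 0.2200 * 1.0000000000) = 0.160883


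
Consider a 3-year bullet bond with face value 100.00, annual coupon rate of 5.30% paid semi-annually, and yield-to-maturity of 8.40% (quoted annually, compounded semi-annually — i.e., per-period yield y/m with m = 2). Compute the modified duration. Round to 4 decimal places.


Answer: Modified duration = 2.6903

Derivation:
Coupon per period c = face * coupon_rate / m = 2.650000
Periods per year m = 2; per-period yield y/m = 0.042000
Number of cashflows N = 6
Cashflows (t years, CF_t, discount factor 1/(1+y/m)^(m*t), PV):
  t = 0.5000: CF_t = 2.650000, DF = 0.959693, PV = 2.543186
  t = 1.0000: CF_t = 2.650000, DF = 0.921010, PV = 2.440678
  t = 1.5000: CF_t = 2.650000, DF = 0.883887, PV = 2.342301
  t = 2.0000: CF_t = 2.650000, DF = 0.848260, PV = 2.247890
  t = 2.5000: CF_t = 2.650000, DF = 0.814069, PV = 2.157284
  t = 3.0000: CF_t = 102.650000, DF = 0.781257, PV = 80.195988
Price P = sum_t PV_t = 91.927326
First compute Macaulay numerator sum_t t * PV_t:
  t * PV_t at t = 0.5000: 1.271593
  t * PV_t at t = 1.0000: 2.440678
  t * PV_t at t = 1.5000: 3.513452
  t * PV_t at t = 2.0000: 4.495779
  t * PV_t at t = 2.5000: 5.393209
  t * PV_t at t = 3.0000: 240.587963
Macaulay duration D = 257.702674 / 91.927326 = 2.803330
Modified duration = D / (1 + y/m) = 2.803330 / (1 + 0.042000) = 2.690336


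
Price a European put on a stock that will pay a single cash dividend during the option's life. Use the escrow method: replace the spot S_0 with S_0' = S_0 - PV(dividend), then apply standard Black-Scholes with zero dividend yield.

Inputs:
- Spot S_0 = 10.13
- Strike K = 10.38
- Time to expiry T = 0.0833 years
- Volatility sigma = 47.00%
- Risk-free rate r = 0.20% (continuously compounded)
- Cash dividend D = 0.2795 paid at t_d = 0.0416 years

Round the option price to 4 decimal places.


Answer: Price = 0.8507

Derivation:
PV(D) = D * exp(-r * t_d) = 0.2795 * 0.99991680 = 0.27947675
S_0' = S_0 - PV(D) = 10.1300 - 0.27947675 = 9.85052325
d1 = (ln(S_0'/K) + (r + sigma^2/2)*T) / (sigma*sqrt(T)) = -0.31691236
d2 = d1 - sigma*sqrt(T) = -0.45256253
exp(-rT) = 0.99983341
N(-d1) = 0.62434495; N(-d2) = 0.67456811
P = K * exp(-rT) * N(-d2) - S_0' * N(-d1) = 10.3800 * 0.99983341 * 0.67456811 - 9.85052325 * 0.62434495 = 0.8507


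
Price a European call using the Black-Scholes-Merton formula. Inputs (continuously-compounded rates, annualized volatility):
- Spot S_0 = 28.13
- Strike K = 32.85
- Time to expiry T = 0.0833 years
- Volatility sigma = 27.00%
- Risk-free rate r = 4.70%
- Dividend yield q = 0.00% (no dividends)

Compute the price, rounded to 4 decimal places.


d1 = (ln(S/K) + (r - q + 0.5*sigma^2) * T) / (sigma * sqrt(T)) = -1.90132194
d2 = d1 - sigma * sqrt(T) = -1.97924864
exp(-rT) = 0.99609255; exp(-qT) = 1.00000000
C = S_0 * exp(-qT) * N(d1) - K * exp(-rT) * N(d2)
N(d1) = 0.02862993; N(d2) = 0.02389401
C = 28.1300 * 1.00000000 * 0.02862993 - 32.8500 * 0.99609255 * 0.02389401 = 0.0235

Answer: Price = 0.0235


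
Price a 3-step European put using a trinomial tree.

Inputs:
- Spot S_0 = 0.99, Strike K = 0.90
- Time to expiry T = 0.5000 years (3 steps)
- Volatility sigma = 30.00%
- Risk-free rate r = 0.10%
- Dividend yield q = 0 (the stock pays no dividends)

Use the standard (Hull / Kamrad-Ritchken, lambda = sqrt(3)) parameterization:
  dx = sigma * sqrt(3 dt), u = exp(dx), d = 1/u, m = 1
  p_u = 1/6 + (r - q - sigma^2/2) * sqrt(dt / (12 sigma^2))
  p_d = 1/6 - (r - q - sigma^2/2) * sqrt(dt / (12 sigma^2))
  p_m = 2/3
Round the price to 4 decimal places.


Answer: Price = V(0,0) = 0.0452

Derivation:
dt = T/N = 0.166667; dx = sigma*sqrt(3*dt) = 0.212132
u = exp(dx) = 1.236311; d = 1/u = 0.808858
p_u = 0.149382, p_m = 0.666667, p_d = 0.183951
Discount per step: exp(-r*dt) = 0.999833
Stock lattice S(k, j) with j the centered position index:
  k=0: S(0,+0) = 0.9900
  k=1: S(1,-1) = 0.8008; S(1,+0) = 0.9900; S(1,+1) = 1.2239
  k=2: S(2,-2) = 0.6477; S(2,-1) = 0.8008; S(2,+0) = 0.9900; S(2,+1) = 1.2239; S(2,+2) = 1.5132
  k=3: S(3,-3) = 0.5239; S(3,-2) = 0.6477; S(3,-1) = 0.8008; S(3,+0) = 0.9900; S(3,+1) = 1.2239; S(3,+2) = 1.5132; S(3,+3) = 1.8708
Terminal payoffs V(N, j) = max(K - S_T, 0):
  V(3,-3) = 0.376096; V(3,-2) = 0.252291; V(3,-1) = 0.099231; V(3,+0) = 0.000000; V(3,+1) = 0.000000; V(3,+2) = 0.000000; V(3,+3) = 0.000000
Backward induction: V(k, j) = exp(-r*dt) * [p_u * V(k+1, j+1) + p_m * V(k+1, j) + p_d * V(k+1, j-1)]
  V(2,-2) = exp(-r*dt) * [p_u*0.099231 + p_m*0.252291 + p_d*0.376096] = 0.252159
  V(2,-1) = exp(-r*dt) * [p_u*0.000000 + p_m*0.099231 + p_d*0.252291] = 0.112544
  V(2,+0) = exp(-r*dt) * [p_u*0.000000 + p_m*0.000000 + p_d*0.099231] = 0.018251
  V(2,+1) = exp(-r*dt) * [p_u*0.000000 + p_m*0.000000 + p_d*0.000000] = 0.000000
  V(2,+2) = exp(-r*dt) * [p_u*0.000000 + p_m*0.000000 + p_d*0.000000] = 0.000000
  V(1,-1) = exp(-r*dt) * [p_u*0.018251 + p_m*0.112544 + p_d*0.252159] = 0.124120
  V(1,+0) = exp(-r*dt) * [p_u*0.000000 + p_m*0.018251 + p_d*0.112544] = 0.032864
  V(1,+1) = exp(-r*dt) * [p_u*0.000000 + p_m*0.000000 + p_d*0.018251] = 0.003357
  V(0,+0) = exp(-r*dt) * [p_u*0.003357 + p_m*0.032864 + p_d*0.124120] = 0.045236


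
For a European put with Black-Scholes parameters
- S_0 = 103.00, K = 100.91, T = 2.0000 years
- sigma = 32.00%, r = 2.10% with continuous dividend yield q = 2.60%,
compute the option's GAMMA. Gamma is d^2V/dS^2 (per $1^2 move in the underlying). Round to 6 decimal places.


d1 = 0.2494760179; d2 = -0.2030723221
phi(d1) = 0.3867187188; exp(-qT) = 0.9493288668; exp(-rT) = 0.9588697806
Gamma = exp(-qT) * phi(d1) / (S * sigma * sqrt(T)) = 0.9493288668 * 0.3867187188 / (103.0000 * 0.3200 * 1.4142135624) = 0.007876

Answer: Gamma = 0.007876
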